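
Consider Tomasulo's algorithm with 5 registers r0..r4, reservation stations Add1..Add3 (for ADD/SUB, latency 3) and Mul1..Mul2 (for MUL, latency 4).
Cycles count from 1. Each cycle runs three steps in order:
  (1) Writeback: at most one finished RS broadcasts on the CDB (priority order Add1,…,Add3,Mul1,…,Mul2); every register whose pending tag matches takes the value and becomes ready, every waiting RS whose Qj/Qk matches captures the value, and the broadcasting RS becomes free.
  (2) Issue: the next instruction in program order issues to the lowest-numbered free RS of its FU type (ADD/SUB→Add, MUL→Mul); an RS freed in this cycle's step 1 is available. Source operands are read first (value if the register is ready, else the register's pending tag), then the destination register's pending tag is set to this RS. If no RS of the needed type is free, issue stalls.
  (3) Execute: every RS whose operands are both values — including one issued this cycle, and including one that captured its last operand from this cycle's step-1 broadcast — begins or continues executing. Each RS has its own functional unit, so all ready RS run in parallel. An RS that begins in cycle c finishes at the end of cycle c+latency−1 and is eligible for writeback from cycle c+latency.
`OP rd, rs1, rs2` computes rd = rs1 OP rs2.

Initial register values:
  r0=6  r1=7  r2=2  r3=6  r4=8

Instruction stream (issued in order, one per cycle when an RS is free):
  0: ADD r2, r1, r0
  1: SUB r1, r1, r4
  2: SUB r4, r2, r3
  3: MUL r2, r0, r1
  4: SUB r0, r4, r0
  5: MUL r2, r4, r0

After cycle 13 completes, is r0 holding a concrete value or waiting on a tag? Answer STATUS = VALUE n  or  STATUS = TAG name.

STATUS = VALUE 1

cycle 1: issue ADD r2<-Add1 // r0:6,r1:7,r2:Add1,r3:6,r4:8
cycle 2: issue SUB r1<-Add2 // r0:6,r1:Add2,r2:Add1,r3:6,r4:8
cycle 3: issue SUB r4<-Add3 // r0:6,r1:Add2,r2:Add1,r3:6,r4:Add3
cycle 4: CDB Add1=13; issue MUL r2<-Mul1 // r0:6,r1:Add2,r2:Mul1,r3:6,r4:Add3
cycle 5: CDB Add2=-1; issue SUB r0<-Add1 // r0:Add1,r1:-1,r2:Mul1,r3:6,r4:Add3
cycle 6: issue MUL r2<-Mul2 // r0:Add1,r1:-1,r2:Mul2,r3:6,r4:Add3
cycle 7: CDB Add3=7 // r0:Add1,r1:-1,r2:Mul2,r3:6,r4:7
cycle 8: - // r0:Add1,r1:-1,r2:Mul2,r3:6,r4:7
cycle 9: CDB Mul1=-6 // r0:Add1,r1:-1,r2:Mul2,r3:6,r4:7
cycle 10: CDB Add1=1 // r0:1,r1:-1,r2:Mul2,r3:6,r4:7
cycle 11: - // r0:1,r1:-1,r2:Mul2,r3:6,r4:7
cycle 12: - // r0:1,r1:-1,r2:Mul2,r3:6,r4:7
cycle 13: - // r0:1,r1:-1,r2:Mul2,r3:6,r4:7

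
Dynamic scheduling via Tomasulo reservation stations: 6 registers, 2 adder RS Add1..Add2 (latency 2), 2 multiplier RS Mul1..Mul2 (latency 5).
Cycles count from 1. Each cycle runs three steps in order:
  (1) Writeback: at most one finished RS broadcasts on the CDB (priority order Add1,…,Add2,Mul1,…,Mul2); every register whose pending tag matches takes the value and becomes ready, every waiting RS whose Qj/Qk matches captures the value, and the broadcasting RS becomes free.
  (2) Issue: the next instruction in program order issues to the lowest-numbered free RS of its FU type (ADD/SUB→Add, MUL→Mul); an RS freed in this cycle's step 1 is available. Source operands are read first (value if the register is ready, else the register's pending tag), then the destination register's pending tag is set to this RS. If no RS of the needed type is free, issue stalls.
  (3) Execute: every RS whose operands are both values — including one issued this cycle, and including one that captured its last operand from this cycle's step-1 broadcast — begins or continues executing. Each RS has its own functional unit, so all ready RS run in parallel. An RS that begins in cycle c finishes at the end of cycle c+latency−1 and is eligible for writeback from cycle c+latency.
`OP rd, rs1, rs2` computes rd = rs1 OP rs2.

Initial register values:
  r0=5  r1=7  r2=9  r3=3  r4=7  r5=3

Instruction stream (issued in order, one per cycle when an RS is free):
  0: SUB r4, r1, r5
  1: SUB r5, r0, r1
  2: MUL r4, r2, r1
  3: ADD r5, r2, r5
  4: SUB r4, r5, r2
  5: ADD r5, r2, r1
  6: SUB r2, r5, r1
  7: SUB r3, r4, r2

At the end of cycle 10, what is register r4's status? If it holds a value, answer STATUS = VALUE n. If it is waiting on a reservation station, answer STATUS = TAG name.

c1: issue SUB r4<-Add1 | r0:5,r1:7,r2:9,r3:3,r4:Add1,r5:3
c2: issue SUB r5<-Add2 | r0:5,r1:7,r2:9,r3:3,r4:Add1,r5:Add2
c3: CDB Add1=4; issue MUL r4<-Mul1 | r0:5,r1:7,r2:9,r3:3,r4:Mul1,r5:Add2
c4: CDB Add2=-2; issue ADD r5<-Add1 | r0:5,r1:7,r2:9,r3:3,r4:Mul1,r5:Add1
c5: issue SUB r4<-Add2 | r0:5,r1:7,r2:9,r3:3,r4:Add2,r5:Add1
c6: CDB Add1=7; issue ADD r5<-Add1 | r0:5,r1:7,r2:9,r3:3,r4:Add2,r5:Add1
c7: stall | r0:5,r1:7,r2:9,r3:3,r4:Add2,r5:Add1
c8: CDB Add1=16; issue SUB r2<-Add1 | r0:5,r1:7,r2:Add1,r3:3,r4:Add2,r5:16
c9: CDB Add2=-2; issue SUB r3<-Add2 | r0:5,r1:7,r2:Add1,r3:Add2,r4:-2,r5:16
c10: CDB Add1=9 | r0:5,r1:7,r2:9,r3:Add2,r4:-2,r5:16

STATUS = VALUE -2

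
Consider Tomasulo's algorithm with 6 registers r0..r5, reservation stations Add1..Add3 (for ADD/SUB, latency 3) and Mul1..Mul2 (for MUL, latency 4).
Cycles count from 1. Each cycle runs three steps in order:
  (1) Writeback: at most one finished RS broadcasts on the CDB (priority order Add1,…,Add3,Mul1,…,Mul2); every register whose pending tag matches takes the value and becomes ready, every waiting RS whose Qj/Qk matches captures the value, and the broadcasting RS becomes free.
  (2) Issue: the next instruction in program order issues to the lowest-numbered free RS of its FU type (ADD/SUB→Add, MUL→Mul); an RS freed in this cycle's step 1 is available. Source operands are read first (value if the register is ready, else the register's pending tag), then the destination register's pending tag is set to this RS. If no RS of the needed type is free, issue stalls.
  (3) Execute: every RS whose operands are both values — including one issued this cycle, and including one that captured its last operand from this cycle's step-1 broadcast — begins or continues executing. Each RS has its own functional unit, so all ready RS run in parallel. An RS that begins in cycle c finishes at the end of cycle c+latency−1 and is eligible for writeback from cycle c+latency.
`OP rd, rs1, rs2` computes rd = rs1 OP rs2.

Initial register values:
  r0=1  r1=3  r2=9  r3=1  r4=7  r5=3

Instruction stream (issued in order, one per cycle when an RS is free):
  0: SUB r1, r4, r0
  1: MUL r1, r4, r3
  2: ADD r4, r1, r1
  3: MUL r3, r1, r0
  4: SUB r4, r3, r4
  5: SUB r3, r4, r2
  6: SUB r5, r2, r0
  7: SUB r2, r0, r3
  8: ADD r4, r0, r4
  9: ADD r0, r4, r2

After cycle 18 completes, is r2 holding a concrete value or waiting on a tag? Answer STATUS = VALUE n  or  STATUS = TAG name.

STATUS = TAG Add2

cycle 1: issue SUB r1<-Add1 // r0:1,r1:Add1,r2:9,r3:1,r4:7,r5:3
cycle 2: issue MUL r1<-Mul1 // r0:1,r1:Mul1,r2:9,r3:1,r4:7,r5:3
cycle 3: issue ADD r4<-Add2 // r0:1,r1:Mul1,r2:9,r3:1,r4:Add2,r5:3
cycle 4: CDB Add1=6; issue MUL r3<-Mul2 // r0:1,r1:Mul1,r2:9,r3:Mul2,r4:Add2,r5:3
cycle 5: issue SUB r4<-Add1 // r0:1,r1:Mul1,r2:9,r3:Mul2,r4:Add1,r5:3
cycle 6: CDB Mul1=7; issue SUB r3<-Add3 // r0:1,r1:7,r2:9,r3:Add3,r4:Add1,r5:3
cycle 7: stall // r0:1,r1:7,r2:9,r3:Add3,r4:Add1,r5:3
cycle 8: stall // r0:1,r1:7,r2:9,r3:Add3,r4:Add1,r5:3
cycle 9: CDB Add2=14; issue SUB r5<-Add2 // r0:1,r1:7,r2:9,r3:Add3,r4:Add1,r5:Add2
cycle 10: CDB Mul2=7; stall // r0:1,r1:7,r2:9,r3:Add3,r4:Add1,r5:Add2
cycle 11: stall // r0:1,r1:7,r2:9,r3:Add3,r4:Add1,r5:Add2
cycle 12: CDB Add2=8; issue SUB r2<-Add2 // r0:1,r1:7,r2:Add2,r3:Add3,r4:Add1,r5:8
cycle 13: CDB Add1=-7; issue ADD r4<-Add1 // r0:1,r1:7,r2:Add2,r3:Add3,r4:Add1,r5:8
cycle 14: stall // r0:1,r1:7,r2:Add2,r3:Add3,r4:Add1,r5:8
cycle 15: stall // r0:1,r1:7,r2:Add2,r3:Add3,r4:Add1,r5:8
cycle 16: CDB Add1=-6; issue ADD r0<-Add1 // r0:Add1,r1:7,r2:Add2,r3:Add3,r4:-6,r5:8
cycle 17: CDB Add3=-16 // r0:Add1,r1:7,r2:Add2,r3:-16,r4:-6,r5:8
cycle 18: - // r0:Add1,r1:7,r2:Add2,r3:-16,r4:-6,r5:8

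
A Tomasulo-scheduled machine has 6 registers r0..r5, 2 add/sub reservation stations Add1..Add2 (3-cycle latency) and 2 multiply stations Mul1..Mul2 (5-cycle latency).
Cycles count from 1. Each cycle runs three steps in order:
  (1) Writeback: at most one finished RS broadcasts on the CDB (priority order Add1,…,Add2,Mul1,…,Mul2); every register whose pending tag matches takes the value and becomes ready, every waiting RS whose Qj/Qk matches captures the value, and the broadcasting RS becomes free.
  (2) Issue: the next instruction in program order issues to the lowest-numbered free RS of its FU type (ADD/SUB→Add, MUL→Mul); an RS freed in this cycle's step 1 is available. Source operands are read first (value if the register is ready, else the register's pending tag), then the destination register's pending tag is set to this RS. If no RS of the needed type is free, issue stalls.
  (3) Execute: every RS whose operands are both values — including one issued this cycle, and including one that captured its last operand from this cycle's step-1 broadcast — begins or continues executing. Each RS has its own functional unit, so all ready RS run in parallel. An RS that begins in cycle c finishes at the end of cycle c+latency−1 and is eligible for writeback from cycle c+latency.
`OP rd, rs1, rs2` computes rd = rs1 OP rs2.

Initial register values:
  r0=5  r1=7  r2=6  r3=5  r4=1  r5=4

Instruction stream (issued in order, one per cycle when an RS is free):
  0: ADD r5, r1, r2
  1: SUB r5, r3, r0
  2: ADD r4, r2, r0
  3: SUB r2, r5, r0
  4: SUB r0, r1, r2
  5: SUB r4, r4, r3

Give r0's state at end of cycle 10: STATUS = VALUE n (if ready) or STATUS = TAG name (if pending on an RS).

STATUS = TAG Add1

cycle 1: issue ADD r5<-Add1 // r0:5,r1:7,r2:6,r3:5,r4:1,r5:Add1
cycle 2: issue SUB r5<-Add2 // r0:5,r1:7,r2:6,r3:5,r4:1,r5:Add2
cycle 3: stall // r0:5,r1:7,r2:6,r3:5,r4:1,r5:Add2
cycle 4: CDB Add1=13; issue ADD r4<-Add1 // r0:5,r1:7,r2:6,r3:5,r4:Add1,r5:Add2
cycle 5: CDB Add2=0; issue SUB r2<-Add2 // r0:5,r1:7,r2:Add2,r3:5,r4:Add1,r5:0
cycle 6: stall // r0:5,r1:7,r2:Add2,r3:5,r4:Add1,r5:0
cycle 7: CDB Add1=11; issue SUB r0<-Add1 // r0:Add1,r1:7,r2:Add2,r3:5,r4:11,r5:0
cycle 8: CDB Add2=-5; issue SUB r4<-Add2 // r0:Add1,r1:7,r2:-5,r3:5,r4:Add2,r5:0
cycle 9: - // r0:Add1,r1:7,r2:-5,r3:5,r4:Add2,r5:0
cycle 10: - // r0:Add1,r1:7,r2:-5,r3:5,r4:Add2,r5:0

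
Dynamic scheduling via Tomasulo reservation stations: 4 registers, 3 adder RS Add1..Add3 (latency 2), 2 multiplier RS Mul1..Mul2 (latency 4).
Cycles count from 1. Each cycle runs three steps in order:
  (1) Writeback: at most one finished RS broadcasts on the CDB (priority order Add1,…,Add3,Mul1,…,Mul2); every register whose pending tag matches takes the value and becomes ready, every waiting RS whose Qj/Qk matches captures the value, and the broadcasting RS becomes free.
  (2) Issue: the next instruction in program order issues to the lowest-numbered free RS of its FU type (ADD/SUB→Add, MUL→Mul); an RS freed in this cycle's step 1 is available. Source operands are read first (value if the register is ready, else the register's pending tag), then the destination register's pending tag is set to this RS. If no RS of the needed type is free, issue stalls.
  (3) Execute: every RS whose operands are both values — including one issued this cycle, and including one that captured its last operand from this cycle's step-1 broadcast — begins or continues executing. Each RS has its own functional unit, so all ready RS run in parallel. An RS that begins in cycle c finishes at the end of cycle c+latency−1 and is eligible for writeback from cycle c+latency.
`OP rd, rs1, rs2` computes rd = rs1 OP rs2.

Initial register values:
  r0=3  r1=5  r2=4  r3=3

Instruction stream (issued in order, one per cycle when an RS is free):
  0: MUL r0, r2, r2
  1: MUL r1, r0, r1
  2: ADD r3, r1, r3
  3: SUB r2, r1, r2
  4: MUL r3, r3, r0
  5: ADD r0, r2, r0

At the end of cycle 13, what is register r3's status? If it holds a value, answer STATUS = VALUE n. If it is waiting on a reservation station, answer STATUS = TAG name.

cycle 1: issue MUL r0<-Mul1 // r0:Mul1,r1:5,r2:4,r3:3
cycle 2: issue MUL r1<-Mul2 // r0:Mul1,r1:Mul2,r2:4,r3:3
cycle 3: issue ADD r3<-Add1 // r0:Mul1,r1:Mul2,r2:4,r3:Add1
cycle 4: issue SUB r2<-Add2 // r0:Mul1,r1:Mul2,r2:Add2,r3:Add1
cycle 5: CDB Mul1=16; issue MUL r3<-Mul1 // r0:16,r1:Mul2,r2:Add2,r3:Mul1
cycle 6: issue ADD r0<-Add3 // r0:Add3,r1:Mul2,r2:Add2,r3:Mul1
cycle 7: - // r0:Add3,r1:Mul2,r2:Add2,r3:Mul1
cycle 8: - // r0:Add3,r1:Mul2,r2:Add2,r3:Mul1
cycle 9: CDB Mul2=80 // r0:Add3,r1:80,r2:Add2,r3:Mul1
cycle 10: - // r0:Add3,r1:80,r2:Add2,r3:Mul1
cycle 11: CDB Add1=83 // r0:Add3,r1:80,r2:Add2,r3:Mul1
cycle 12: CDB Add2=76 // r0:Add3,r1:80,r2:76,r3:Mul1
cycle 13: - // r0:Add3,r1:80,r2:76,r3:Mul1

STATUS = TAG Mul1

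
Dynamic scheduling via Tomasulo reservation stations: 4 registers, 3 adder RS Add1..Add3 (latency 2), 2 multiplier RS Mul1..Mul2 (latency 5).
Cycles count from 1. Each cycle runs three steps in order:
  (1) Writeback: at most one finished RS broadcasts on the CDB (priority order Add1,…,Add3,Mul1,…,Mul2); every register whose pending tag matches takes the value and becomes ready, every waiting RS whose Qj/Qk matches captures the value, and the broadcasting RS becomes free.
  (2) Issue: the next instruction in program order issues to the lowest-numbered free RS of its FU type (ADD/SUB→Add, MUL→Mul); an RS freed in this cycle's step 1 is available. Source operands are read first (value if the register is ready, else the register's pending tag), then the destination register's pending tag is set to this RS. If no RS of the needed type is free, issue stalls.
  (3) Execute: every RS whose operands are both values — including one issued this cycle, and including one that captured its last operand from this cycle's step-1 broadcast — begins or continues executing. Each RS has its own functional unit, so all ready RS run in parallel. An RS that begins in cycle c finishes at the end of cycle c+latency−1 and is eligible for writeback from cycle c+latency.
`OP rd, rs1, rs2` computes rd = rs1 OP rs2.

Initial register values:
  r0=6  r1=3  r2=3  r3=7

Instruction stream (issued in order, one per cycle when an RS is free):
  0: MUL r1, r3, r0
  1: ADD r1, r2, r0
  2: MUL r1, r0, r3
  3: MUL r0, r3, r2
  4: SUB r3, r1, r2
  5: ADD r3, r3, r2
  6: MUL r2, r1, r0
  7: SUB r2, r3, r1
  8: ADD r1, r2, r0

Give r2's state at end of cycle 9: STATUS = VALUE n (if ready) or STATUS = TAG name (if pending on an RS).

STATUS = TAG Mul2

  c1: issue MUL r1<-Mul1  regs: r0:6,r1:Mul1,r2:3,r3:7
  c2: issue ADD r1<-Add1  regs: r0:6,r1:Add1,r2:3,r3:7
  c3: issue MUL r1<-Mul2  regs: r0:6,r1:Mul2,r2:3,r3:7
  c4: CDB Add1=9; stall  regs: r0:6,r1:Mul2,r2:3,r3:7
  c5: stall  regs: r0:6,r1:Mul2,r2:3,r3:7
  c6: CDB Mul1=42; issue MUL r0<-Mul1  regs: r0:Mul1,r1:Mul2,r2:3,r3:7
  c7: issue SUB r3<-Add1  regs: r0:Mul1,r1:Mul2,r2:3,r3:Add1
  c8: CDB Mul2=42; issue ADD r3<-Add2  regs: r0:Mul1,r1:42,r2:3,r3:Add2
  c9: issue MUL r2<-Mul2  regs: r0:Mul1,r1:42,r2:Mul2,r3:Add2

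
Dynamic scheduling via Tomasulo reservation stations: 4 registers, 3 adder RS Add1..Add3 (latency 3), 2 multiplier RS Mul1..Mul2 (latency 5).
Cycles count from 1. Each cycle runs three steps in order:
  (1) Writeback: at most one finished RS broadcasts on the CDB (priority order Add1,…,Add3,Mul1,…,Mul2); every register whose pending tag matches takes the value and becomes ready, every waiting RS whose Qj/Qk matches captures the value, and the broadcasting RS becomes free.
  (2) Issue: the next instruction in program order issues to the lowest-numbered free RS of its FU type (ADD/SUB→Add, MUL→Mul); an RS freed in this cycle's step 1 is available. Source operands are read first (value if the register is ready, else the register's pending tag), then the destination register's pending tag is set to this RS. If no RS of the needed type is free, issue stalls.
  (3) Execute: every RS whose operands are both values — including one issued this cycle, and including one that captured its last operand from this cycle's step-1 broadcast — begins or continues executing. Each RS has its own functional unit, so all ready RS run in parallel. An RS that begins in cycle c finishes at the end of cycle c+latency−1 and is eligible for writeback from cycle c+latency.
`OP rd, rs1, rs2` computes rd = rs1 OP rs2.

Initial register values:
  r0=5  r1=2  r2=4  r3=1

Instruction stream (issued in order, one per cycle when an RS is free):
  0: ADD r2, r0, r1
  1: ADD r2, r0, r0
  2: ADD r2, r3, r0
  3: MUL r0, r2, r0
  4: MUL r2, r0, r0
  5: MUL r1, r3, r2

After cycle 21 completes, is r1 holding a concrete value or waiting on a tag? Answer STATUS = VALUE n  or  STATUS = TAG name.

cycle 1: issue ADD r2<-Add1 // r0:5,r1:2,r2:Add1,r3:1
cycle 2: issue ADD r2<-Add2 // r0:5,r1:2,r2:Add2,r3:1
cycle 3: issue ADD r2<-Add3 // r0:5,r1:2,r2:Add3,r3:1
cycle 4: CDB Add1=7; issue MUL r0<-Mul1 // r0:Mul1,r1:2,r2:Add3,r3:1
cycle 5: CDB Add2=10; issue MUL r2<-Mul2 // r0:Mul1,r1:2,r2:Mul2,r3:1
cycle 6: CDB Add3=6; stall // r0:Mul1,r1:2,r2:Mul2,r3:1
cycle 7: stall // r0:Mul1,r1:2,r2:Mul2,r3:1
cycle 8: stall // r0:Mul1,r1:2,r2:Mul2,r3:1
cycle 9: stall // r0:Mul1,r1:2,r2:Mul2,r3:1
cycle 10: stall // r0:Mul1,r1:2,r2:Mul2,r3:1
cycle 11: CDB Mul1=30; issue MUL r1<-Mul1 // r0:30,r1:Mul1,r2:Mul2,r3:1
cycle 12: - // r0:30,r1:Mul1,r2:Mul2,r3:1
cycle 13: - // r0:30,r1:Mul1,r2:Mul2,r3:1
cycle 14: - // r0:30,r1:Mul1,r2:Mul2,r3:1
cycle 15: - // r0:30,r1:Mul1,r2:Mul2,r3:1
cycle 16: CDB Mul2=900 // r0:30,r1:Mul1,r2:900,r3:1
cycle 17: - // r0:30,r1:Mul1,r2:900,r3:1
cycle 18: - // r0:30,r1:Mul1,r2:900,r3:1
cycle 19: - // r0:30,r1:Mul1,r2:900,r3:1
cycle 20: - // r0:30,r1:Mul1,r2:900,r3:1
cycle 21: CDB Mul1=900 // r0:30,r1:900,r2:900,r3:1

STATUS = VALUE 900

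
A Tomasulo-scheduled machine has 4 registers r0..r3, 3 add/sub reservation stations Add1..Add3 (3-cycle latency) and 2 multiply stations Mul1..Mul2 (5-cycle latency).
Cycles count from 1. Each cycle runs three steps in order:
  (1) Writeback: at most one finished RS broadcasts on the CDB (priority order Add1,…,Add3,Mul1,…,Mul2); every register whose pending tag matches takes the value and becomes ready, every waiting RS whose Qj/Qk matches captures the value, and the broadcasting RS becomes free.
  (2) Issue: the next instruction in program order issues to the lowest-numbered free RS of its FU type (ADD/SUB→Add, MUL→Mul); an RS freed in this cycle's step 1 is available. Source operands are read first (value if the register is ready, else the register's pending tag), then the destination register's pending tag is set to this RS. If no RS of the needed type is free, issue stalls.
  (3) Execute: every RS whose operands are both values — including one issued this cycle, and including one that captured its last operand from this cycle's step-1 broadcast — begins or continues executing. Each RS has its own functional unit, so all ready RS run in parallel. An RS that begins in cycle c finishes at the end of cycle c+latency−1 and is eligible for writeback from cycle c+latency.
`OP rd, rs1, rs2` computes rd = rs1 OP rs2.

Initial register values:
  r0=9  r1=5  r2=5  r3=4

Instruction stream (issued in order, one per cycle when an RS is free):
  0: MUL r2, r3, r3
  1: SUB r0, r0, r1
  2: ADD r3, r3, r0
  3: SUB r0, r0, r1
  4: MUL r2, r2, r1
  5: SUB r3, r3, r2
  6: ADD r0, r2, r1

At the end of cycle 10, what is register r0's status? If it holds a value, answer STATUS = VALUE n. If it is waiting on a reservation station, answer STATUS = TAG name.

STATUS = TAG Add2

  c1: issue MUL r2<-Mul1  regs: r0:9,r1:5,r2:Mul1,r3:4
  c2: issue SUB r0<-Add1  regs: r0:Add1,r1:5,r2:Mul1,r3:4
  c3: issue ADD r3<-Add2  regs: r0:Add1,r1:5,r2:Mul1,r3:Add2
  c4: issue SUB r0<-Add3  regs: r0:Add3,r1:5,r2:Mul1,r3:Add2
  c5: CDB Add1=4; issue MUL r2<-Mul2  regs: r0:Add3,r1:5,r2:Mul2,r3:Add2
  c6: CDB Mul1=16; issue SUB r3<-Add1  regs: r0:Add3,r1:5,r2:Mul2,r3:Add1
  c7: stall  regs: r0:Add3,r1:5,r2:Mul2,r3:Add1
  c8: CDB Add2=8; issue ADD r0<-Add2  regs: r0:Add2,r1:5,r2:Mul2,r3:Add1
  c9: CDB Add3=-1  regs: r0:Add2,r1:5,r2:Mul2,r3:Add1
  c10: -  regs: r0:Add2,r1:5,r2:Mul2,r3:Add1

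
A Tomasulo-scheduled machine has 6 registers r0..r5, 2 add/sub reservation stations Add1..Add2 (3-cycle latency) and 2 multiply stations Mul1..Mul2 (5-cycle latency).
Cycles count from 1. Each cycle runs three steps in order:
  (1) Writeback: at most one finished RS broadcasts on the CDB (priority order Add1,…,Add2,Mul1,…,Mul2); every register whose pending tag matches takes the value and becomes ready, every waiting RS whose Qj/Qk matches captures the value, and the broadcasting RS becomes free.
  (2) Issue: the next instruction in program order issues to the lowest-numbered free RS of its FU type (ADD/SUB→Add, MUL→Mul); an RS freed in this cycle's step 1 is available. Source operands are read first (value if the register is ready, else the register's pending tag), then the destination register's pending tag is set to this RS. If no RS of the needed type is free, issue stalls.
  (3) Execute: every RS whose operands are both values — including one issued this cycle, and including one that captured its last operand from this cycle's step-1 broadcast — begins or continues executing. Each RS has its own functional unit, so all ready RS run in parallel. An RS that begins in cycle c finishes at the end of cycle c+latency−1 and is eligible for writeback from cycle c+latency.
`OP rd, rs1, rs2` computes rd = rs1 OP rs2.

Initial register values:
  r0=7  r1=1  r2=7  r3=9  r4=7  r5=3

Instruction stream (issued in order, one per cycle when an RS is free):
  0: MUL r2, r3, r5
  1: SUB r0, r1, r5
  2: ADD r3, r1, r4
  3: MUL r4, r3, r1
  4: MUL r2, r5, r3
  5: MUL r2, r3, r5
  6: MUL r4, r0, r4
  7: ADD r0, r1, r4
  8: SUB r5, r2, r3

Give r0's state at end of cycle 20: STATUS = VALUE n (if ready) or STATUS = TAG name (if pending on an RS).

STATUS = VALUE -15

cycle 1: issue MUL r2<-Mul1 // r0:7,r1:1,r2:Mul1,r3:9,r4:7,r5:3
cycle 2: issue SUB r0<-Add1 // r0:Add1,r1:1,r2:Mul1,r3:9,r4:7,r5:3
cycle 3: issue ADD r3<-Add2 // r0:Add1,r1:1,r2:Mul1,r3:Add2,r4:7,r5:3
cycle 4: issue MUL r4<-Mul2 // r0:Add1,r1:1,r2:Mul1,r3:Add2,r4:Mul2,r5:3
cycle 5: CDB Add1=-2; stall // r0:-2,r1:1,r2:Mul1,r3:Add2,r4:Mul2,r5:3
cycle 6: CDB Add2=8; stall // r0:-2,r1:1,r2:Mul1,r3:8,r4:Mul2,r5:3
cycle 7: CDB Mul1=27; issue MUL r2<-Mul1 // r0:-2,r1:1,r2:Mul1,r3:8,r4:Mul2,r5:3
cycle 8: stall // r0:-2,r1:1,r2:Mul1,r3:8,r4:Mul2,r5:3
cycle 9: stall // r0:-2,r1:1,r2:Mul1,r3:8,r4:Mul2,r5:3
cycle 10: stall // r0:-2,r1:1,r2:Mul1,r3:8,r4:Mul2,r5:3
cycle 11: CDB Mul2=8; issue MUL r2<-Mul2 // r0:-2,r1:1,r2:Mul2,r3:8,r4:8,r5:3
cycle 12: CDB Mul1=24; issue MUL r4<-Mul1 // r0:-2,r1:1,r2:Mul2,r3:8,r4:Mul1,r5:3
cycle 13: issue ADD r0<-Add1 // r0:Add1,r1:1,r2:Mul2,r3:8,r4:Mul1,r5:3
cycle 14: issue SUB r5<-Add2 // r0:Add1,r1:1,r2:Mul2,r3:8,r4:Mul1,r5:Add2
cycle 15: - // r0:Add1,r1:1,r2:Mul2,r3:8,r4:Mul1,r5:Add2
cycle 16: CDB Mul2=24 // r0:Add1,r1:1,r2:24,r3:8,r4:Mul1,r5:Add2
cycle 17: CDB Mul1=-16 // r0:Add1,r1:1,r2:24,r3:8,r4:-16,r5:Add2
cycle 18: - // r0:Add1,r1:1,r2:24,r3:8,r4:-16,r5:Add2
cycle 19: CDB Add2=16 // r0:Add1,r1:1,r2:24,r3:8,r4:-16,r5:16
cycle 20: CDB Add1=-15 // r0:-15,r1:1,r2:24,r3:8,r4:-16,r5:16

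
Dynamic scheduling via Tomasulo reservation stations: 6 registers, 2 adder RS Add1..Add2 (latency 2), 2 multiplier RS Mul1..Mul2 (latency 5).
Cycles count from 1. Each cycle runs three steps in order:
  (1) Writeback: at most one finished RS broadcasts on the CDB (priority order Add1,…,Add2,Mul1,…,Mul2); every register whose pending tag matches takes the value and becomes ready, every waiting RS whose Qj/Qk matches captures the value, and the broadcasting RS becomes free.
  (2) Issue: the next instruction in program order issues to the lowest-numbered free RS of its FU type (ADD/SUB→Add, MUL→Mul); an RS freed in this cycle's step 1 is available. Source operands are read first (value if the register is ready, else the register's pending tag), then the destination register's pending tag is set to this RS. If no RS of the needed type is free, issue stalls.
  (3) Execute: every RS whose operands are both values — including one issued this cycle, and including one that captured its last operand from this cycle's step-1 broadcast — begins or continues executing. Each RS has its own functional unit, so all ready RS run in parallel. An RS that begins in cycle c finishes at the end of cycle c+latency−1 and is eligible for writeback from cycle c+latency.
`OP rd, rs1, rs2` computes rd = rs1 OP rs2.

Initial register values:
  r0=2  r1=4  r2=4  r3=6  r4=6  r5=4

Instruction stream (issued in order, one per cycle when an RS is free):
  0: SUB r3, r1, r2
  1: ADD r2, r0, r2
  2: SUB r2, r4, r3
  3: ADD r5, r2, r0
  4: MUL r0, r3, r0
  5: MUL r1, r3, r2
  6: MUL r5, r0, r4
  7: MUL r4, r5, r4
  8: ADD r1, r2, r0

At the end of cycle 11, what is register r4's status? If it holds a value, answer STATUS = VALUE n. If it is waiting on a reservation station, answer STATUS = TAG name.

STATUS = TAG Mul2

c1: issue SUB r3<-Add1 | r0:2,r1:4,r2:4,r3:Add1,r4:6,r5:4
c2: issue ADD r2<-Add2 | r0:2,r1:4,r2:Add2,r3:Add1,r4:6,r5:4
c3: CDB Add1=0; issue SUB r2<-Add1 | r0:2,r1:4,r2:Add1,r3:0,r4:6,r5:4
c4: CDB Add2=6; issue ADD r5<-Add2 | r0:2,r1:4,r2:Add1,r3:0,r4:6,r5:Add2
c5: CDB Add1=6; issue MUL r0<-Mul1 | r0:Mul1,r1:4,r2:6,r3:0,r4:6,r5:Add2
c6: issue MUL r1<-Mul2 | r0:Mul1,r1:Mul2,r2:6,r3:0,r4:6,r5:Add2
c7: CDB Add2=8; stall | r0:Mul1,r1:Mul2,r2:6,r3:0,r4:6,r5:8
c8: stall | r0:Mul1,r1:Mul2,r2:6,r3:0,r4:6,r5:8
c9: stall | r0:Mul1,r1:Mul2,r2:6,r3:0,r4:6,r5:8
c10: CDB Mul1=0; issue MUL r5<-Mul1 | r0:0,r1:Mul2,r2:6,r3:0,r4:6,r5:Mul1
c11: CDB Mul2=0; issue MUL r4<-Mul2 | r0:0,r1:0,r2:6,r3:0,r4:Mul2,r5:Mul1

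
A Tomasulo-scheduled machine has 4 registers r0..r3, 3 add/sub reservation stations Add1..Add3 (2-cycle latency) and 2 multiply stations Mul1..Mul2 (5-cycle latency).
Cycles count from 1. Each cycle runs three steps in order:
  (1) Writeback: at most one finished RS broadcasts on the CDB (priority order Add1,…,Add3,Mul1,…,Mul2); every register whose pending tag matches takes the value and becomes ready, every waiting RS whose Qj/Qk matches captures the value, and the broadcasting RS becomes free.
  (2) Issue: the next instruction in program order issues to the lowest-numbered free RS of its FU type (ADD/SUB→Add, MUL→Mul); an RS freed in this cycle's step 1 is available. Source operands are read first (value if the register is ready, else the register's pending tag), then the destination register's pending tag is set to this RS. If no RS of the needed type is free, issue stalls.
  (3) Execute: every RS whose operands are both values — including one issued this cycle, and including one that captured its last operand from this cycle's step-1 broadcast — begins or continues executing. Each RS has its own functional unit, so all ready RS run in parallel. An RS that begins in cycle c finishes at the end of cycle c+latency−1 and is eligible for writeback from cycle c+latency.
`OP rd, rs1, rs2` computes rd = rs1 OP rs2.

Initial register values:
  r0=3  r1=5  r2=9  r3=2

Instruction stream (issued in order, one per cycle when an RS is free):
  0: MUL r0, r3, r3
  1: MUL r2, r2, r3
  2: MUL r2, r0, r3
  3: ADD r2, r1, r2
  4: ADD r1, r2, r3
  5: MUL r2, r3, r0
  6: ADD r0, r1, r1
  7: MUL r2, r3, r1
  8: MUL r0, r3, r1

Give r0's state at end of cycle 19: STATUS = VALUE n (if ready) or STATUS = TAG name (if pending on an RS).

STATUS = TAG Mul2

cycle 1: issue MUL r0<-Mul1 // r0:Mul1,r1:5,r2:9,r3:2
cycle 2: issue MUL r2<-Mul2 // r0:Mul1,r1:5,r2:Mul2,r3:2
cycle 3: stall // r0:Mul1,r1:5,r2:Mul2,r3:2
cycle 4: stall // r0:Mul1,r1:5,r2:Mul2,r3:2
cycle 5: stall // r0:Mul1,r1:5,r2:Mul2,r3:2
cycle 6: CDB Mul1=4; issue MUL r2<-Mul1 // r0:4,r1:5,r2:Mul1,r3:2
cycle 7: CDB Mul2=18; issue ADD r2<-Add1 // r0:4,r1:5,r2:Add1,r3:2
cycle 8: issue ADD r1<-Add2 // r0:4,r1:Add2,r2:Add1,r3:2
cycle 9: issue MUL r2<-Mul2 // r0:4,r1:Add2,r2:Mul2,r3:2
cycle 10: issue ADD r0<-Add3 // r0:Add3,r1:Add2,r2:Mul2,r3:2
cycle 11: CDB Mul1=8; issue MUL r2<-Mul1 // r0:Add3,r1:Add2,r2:Mul1,r3:2
cycle 12: stall // r0:Add3,r1:Add2,r2:Mul1,r3:2
cycle 13: CDB Add1=13; stall // r0:Add3,r1:Add2,r2:Mul1,r3:2
cycle 14: CDB Mul2=8; issue MUL r0<-Mul2 // r0:Mul2,r1:Add2,r2:Mul1,r3:2
cycle 15: CDB Add2=15 // r0:Mul2,r1:15,r2:Mul1,r3:2
cycle 16: - // r0:Mul2,r1:15,r2:Mul1,r3:2
cycle 17: CDB Add3=30 // r0:Mul2,r1:15,r2:Mul1,r3:2
cycle 18: - // r0:Mul2,r1:15,r2:Mul1,r3:2
cycle 19: - // r0:Mul2,r1:15,r2:Mul1,r3:2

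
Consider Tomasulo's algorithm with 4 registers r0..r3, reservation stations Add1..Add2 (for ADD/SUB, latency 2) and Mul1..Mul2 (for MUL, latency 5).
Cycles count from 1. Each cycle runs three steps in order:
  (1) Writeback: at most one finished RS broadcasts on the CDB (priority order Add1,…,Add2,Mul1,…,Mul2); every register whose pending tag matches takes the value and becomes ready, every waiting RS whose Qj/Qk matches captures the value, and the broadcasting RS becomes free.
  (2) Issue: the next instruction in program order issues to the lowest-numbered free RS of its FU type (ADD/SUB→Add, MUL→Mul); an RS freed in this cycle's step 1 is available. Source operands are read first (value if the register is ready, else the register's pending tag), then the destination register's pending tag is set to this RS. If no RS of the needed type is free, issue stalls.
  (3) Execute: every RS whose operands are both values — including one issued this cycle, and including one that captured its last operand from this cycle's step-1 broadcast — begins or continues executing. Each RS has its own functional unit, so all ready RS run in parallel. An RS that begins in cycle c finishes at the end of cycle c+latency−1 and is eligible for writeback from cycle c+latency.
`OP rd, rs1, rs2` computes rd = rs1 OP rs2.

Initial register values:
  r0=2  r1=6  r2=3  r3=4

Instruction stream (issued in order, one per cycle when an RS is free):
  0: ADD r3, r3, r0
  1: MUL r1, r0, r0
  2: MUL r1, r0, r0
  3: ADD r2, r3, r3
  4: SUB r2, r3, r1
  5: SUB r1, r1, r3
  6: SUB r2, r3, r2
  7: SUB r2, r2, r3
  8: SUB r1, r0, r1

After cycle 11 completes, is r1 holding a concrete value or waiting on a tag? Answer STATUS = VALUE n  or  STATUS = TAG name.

c1: issue ADD r3<-Add1 | r0:2,r1:6,r2:3,r3:Add1
c2: issue MUL r1<-Mul1 | r0:2,r1:Mul1,r2:3,r3:Add1
c3: CDB Add1=6; issue MUL r1<-Mul2 | r0:2,r1:Mul2,r2:3,r3:6
c4: issue ADD r2<-Add1 | r0:2,r1:Mul2,r2:Add1,r3:6
c5: issue SUB r2<-Add2 | r0:2,r1:Mul2,r2:Add2,r3:6
c6: CDB Add1=12; issue SUB r1<-Add1 | r0:2,r1:Add1,r2:Add2,r3:6
c7: CDB Mul1=4; stall | r0:2,r1:Add1,r2:Add2,r3:6
c8: CDB Mul2=4; stall | r0:2,r1:Add1,r2:Add2,r3:6
c9: stall | r0:2,r1:Add1,r2:Add2,r3:6
c10: CDB Add1=-2; issue SUB r2<-Add1 | r0:2,r1:-2,r2:Add1,r3:6
c11: CDB Add2=2; issue SUB r2<-Add2 | r0:2,r1:-2,r2:Add2,r3:6

STATUS = VALUE -2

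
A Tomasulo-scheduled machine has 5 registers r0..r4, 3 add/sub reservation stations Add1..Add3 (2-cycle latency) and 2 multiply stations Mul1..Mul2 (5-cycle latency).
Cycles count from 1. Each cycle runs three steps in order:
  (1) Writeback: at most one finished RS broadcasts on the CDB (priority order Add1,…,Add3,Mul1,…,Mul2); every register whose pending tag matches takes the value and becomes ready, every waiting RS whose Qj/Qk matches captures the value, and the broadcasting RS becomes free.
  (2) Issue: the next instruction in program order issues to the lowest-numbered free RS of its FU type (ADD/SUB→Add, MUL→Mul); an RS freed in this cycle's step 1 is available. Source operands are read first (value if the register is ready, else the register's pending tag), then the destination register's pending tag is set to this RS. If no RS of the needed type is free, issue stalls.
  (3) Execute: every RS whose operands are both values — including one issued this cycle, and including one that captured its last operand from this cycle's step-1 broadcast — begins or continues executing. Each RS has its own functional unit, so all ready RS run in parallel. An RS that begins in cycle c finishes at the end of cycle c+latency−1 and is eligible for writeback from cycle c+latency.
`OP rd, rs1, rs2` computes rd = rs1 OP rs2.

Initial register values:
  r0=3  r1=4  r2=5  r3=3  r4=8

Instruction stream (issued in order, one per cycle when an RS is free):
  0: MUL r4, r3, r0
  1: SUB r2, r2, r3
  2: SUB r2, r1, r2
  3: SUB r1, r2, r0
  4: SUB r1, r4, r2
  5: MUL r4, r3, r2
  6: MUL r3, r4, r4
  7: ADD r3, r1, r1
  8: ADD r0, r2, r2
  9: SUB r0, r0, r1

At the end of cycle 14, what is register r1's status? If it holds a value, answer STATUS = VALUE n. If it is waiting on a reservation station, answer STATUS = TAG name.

c1: issue MUL r4<-Mul1 | r0:3,r1:4,r2:5,r3:3,r4:Mul1
c2: issue SUB r2<-Add1 | r0:3,r1:4,r2:Add1,r3:3,r4:Mul1
c3: issue SUB r2<-Add2 | r0:3,r1:4,r2:Add2,r3:3,r4:Mul1
c4: CDB Add1=2; issue SUB r1<-Add1 | r0:3,r1:Add1,r2:Add2,r3:3,r4:Mul1
c5: issue SUB r1<-Add3 | r0:3,r1:Add3,r2:Add2,r3:3,r4:Mul1
c6: CDB Add2=2; issue MUL r4<-Mul2 | r0:3,r1:Add3,r2:2,r3:3,r4:Mul2
c7: CDB Mul1=9; issue MUL r3<-Mul1 | r0:3,r1:Add3,r2:2,r3:Mul1,r4:Mul2
c8: CDB Add1=-1; issue ADD r3<-Add1 | r0:3,r1:Add3,r2:2,r3:Add1,r4:Mul2
c9: CDB Add3=7; issue ADD r0<-Add2 | r0:Add2,r1:7,r2:2,r3:Add1,r4:Mul2
c10: issue SUB r0<-Add3 | r0:Add3,r1:7,r2:2,r3:Add1,r4:Mul2
c11: CDB Add1=14 | r0:Add3,r1:7,r2:2,r3:14,r4:Mul2
c12: CDB Add2=4 | r0:Add3,r1:7,r2:2,r3:14,r4:Mul2
c13: CDB Mul2=6 | r0:Add3,r1:7,r2:2,r3:14,r4:6
c14: CDB Add3=-3 | r0:-3,r1:7,r2:2,r3:14,r4:6

STATUS = VALUE 7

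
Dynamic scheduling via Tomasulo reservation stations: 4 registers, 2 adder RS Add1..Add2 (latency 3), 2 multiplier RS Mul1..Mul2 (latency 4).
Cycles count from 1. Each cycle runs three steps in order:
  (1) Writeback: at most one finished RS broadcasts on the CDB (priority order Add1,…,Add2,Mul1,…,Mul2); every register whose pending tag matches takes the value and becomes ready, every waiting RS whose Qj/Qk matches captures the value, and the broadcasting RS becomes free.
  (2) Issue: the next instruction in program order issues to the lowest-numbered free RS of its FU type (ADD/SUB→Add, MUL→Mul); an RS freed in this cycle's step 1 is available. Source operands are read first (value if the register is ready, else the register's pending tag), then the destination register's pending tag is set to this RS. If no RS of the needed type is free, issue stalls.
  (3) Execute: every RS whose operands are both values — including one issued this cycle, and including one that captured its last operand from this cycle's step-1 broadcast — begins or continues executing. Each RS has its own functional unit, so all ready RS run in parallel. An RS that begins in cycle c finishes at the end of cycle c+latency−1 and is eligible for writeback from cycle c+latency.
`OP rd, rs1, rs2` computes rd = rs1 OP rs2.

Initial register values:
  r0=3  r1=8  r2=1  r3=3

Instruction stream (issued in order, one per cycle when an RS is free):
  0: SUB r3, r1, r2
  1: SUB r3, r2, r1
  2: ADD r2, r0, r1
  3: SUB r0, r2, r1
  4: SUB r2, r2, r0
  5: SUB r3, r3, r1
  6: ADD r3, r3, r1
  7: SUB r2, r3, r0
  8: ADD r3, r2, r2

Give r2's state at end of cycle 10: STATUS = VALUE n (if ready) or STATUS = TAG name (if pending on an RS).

  c1: issue SUB r3<-Add1  regs: r0:3,r1:8,r2:1,r3:Add1
  c2: issue SUB r3<-Add2  regs: r0:3,r1:8,r2:1,r3:Add2
  c3: stall  regs: r0:3,r1:8,r2:1,r3:Add2
  c4: CDB Add1=7; issue ADD r2<-Add1  regs: r0:3,r1:8,r2:Add1,r3:Add2
  c5: CDB Add2=-7; issue SUB r0<-Add2  regs: r0:Add2,r1:8,r2:Add1,r3:-7
  c6: stall  regs: r0:Add2,r1:8,r2:Add1,r3:-7
  c7: CDB Add1=11; issue SUB r2<-Add1  regs: r0:Add2,r1:8,r2:Add1,r3:-7
  c8: stall  regs: r0:Add2,r1:8,r2:Add1,r3:-7
  c9: stall  regs: r0:Add2,r1:8,r2:Add1,r3:-7
  c10: CDB Add2=3; issue SUB r3<-Add2  regs: r0:3,r1:8,r2:Add1,r3:Add2

STATUS = TAG Add1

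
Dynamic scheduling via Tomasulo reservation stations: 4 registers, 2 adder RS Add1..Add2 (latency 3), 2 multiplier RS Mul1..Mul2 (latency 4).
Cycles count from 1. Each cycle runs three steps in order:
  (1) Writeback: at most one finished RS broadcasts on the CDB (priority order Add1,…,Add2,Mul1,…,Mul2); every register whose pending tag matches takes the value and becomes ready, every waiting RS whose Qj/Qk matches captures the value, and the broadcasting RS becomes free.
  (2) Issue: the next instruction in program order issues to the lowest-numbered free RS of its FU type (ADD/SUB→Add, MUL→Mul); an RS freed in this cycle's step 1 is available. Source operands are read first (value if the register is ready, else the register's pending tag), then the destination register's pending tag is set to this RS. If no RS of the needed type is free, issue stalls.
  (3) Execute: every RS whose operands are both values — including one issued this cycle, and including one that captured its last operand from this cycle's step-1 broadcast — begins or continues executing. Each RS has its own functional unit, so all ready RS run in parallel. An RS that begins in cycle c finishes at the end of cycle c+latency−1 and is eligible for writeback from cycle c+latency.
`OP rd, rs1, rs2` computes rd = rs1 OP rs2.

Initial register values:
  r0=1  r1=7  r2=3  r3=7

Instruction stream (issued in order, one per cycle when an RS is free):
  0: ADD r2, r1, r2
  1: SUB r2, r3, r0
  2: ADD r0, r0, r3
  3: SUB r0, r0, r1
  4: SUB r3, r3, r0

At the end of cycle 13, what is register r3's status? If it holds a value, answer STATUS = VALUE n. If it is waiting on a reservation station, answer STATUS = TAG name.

  c1: issue ADD r2<-Add1  regs: r0:1,r1:7,r2:Add1,r3:7
  c2: issue SUB r2<-Add2  regs: r0:1,r1:7,r2:Add2,r3:7
  c3: stall  regs: r0:1,r1:7,r2:Add2,r3:7
  c4: CDB Add1=10; issue ADD r0<-Add1  regs: r0:Add1,r1:7,r2:Add2,r3:7
  c5: CDB Add2=6; issue SUB r0<-Add2  regs: r0:Add2,r1:7,r2:6,r3:7
  c6: stall  regs: r0:Add2,r1:7,r2:6,r3:7
  c7: CDB Add1=8; issue SUB r3<-Add1  regs: r0:Add2,r1:7,r2:6,r3:Add1
  c8: -  regs: r0:Add2,r1:7,r2:6,r3:Add1
  c9: -  regs: r0:Add2,r1:7,r2:6,r3:Add1
  c10: CDB Add2=1  regs: r0:1,r1:7,r2:6,r3:Add1
  c11: -  regs: r0:1,r1:7,r2:6,r3:Add1
  c12: -  regs: r0:1,r1:7,r2:6,r3:Add1
  c13: CDB Add1=6  regs: r0:1,r1:7,r2:6,r3:6

STATUS = VALUE 6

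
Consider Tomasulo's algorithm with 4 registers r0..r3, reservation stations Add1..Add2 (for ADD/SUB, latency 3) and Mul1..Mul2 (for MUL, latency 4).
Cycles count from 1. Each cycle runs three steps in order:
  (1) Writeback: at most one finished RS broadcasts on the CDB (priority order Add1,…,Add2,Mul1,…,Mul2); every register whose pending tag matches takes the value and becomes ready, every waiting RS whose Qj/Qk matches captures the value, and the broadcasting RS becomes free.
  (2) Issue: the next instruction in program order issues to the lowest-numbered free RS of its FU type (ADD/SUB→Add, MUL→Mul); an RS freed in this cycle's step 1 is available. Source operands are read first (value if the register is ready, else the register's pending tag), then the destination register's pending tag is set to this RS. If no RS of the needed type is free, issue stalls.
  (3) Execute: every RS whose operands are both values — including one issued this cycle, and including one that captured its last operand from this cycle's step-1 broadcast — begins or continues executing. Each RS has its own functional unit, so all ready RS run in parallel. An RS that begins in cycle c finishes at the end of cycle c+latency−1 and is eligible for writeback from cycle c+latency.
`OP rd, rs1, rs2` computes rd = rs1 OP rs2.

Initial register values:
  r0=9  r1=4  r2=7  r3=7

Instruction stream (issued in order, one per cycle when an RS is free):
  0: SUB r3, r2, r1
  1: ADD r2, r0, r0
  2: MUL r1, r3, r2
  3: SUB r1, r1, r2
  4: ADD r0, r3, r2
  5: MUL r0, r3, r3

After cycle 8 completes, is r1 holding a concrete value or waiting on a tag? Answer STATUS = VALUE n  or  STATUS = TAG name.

cycle 1: issue SUB r3<-Add1 // r0:9,r1:4,r2:7,r3:Add1
cycle 2: issue ADD r2<-Add2 // r0:9,r1:4,r2:Add2,r3:Add1
cycle 3: issue MUL r1<-Mul1 // r0:9,r1:Mul1,r2:Add2,r3:Add1
cycle 4: CDB Add1=3; issue SUB r1<-Add1 // r0:9,r1:Add1,r2:Add2,r3:3
cycle 5: CDB Add2=18; issue ADD r0<-Add2 // r0:Add2,r1:Add1,r2:18,r3:3
cycle 6: issue MUL r0<-Mul2 // r0:Mul2,r1:Add1,r2:18,r3:3
cycle 7: - // r0:Mul2,r1:Add1,r2:18,r3:3
cycle 8: CDB Add2=21 // r0:Mul2,r1:Add1,r2:18,r3:3

STATUS = TAG Add1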